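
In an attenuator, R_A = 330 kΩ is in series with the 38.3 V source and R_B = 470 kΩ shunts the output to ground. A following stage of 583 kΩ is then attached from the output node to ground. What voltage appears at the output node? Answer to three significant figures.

The load sits in parallel with R_B: R_B‖R_L = (470 × 583) / (470 + 583) = 260.2 kΩ.
V_out = 38.3 × 260.2 / (330 + 260.2) = 38.3 × 260.2/590.2 = 16.9 V.
(Unloaded it would have been 22.5 V.)

V_out ≈ 16.9 V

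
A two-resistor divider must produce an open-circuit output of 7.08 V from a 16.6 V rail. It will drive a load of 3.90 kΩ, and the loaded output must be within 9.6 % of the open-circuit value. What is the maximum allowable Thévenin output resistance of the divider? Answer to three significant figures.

R_th ≤ 414 Ω

Loading drop = R_th/(R_th + R_L) ≤ 0.0960, so R_th ≤ R_L · ε/(1−ε) = 3.90 kΩ × 0.0960/0.9040 = 414 Ω.
(Any R1, R2 with R2/(R1+R2) = 0.427 and R1‖R2 ≤ 414 Ω will meet the spec.)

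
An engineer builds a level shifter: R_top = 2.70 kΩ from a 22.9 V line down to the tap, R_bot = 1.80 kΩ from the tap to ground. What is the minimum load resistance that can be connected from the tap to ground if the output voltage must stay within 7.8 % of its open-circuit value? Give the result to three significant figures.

Output resistance R_th = R_top‖R_bot = (2.70 × 1.80)/4.500 = 1.080 kΩ.
The fractional drop is R_th/(R_th + R_L); requiring this ≤ 0.0780 gives R_L ≥ R_th(1/0.0780 − 1) = 1.080 × 11.82 = 12.8 kΩ.

R_L(min) ≈ 12.8 kΩ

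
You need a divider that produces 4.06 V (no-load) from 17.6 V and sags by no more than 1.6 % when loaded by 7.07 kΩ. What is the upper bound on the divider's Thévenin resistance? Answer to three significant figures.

R_th ≤ 115 Ω

Loading drop = R_th/(R_th + R_L) ≤ 0.0160, so R_th ≤ R_L · ε/(1−ε) = 7.07 kΩ × 0.0160/0.9840 = 115 Ω.
(Any R1, R2 with R2/(R1+R2) = 0.231 and R1‖R2 ≤ 115 Ω will meet the spec.)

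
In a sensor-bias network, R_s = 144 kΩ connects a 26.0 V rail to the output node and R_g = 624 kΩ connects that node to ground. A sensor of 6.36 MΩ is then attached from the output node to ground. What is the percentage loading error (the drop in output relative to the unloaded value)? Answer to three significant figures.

1.81 %

The divider's output (Thévenin) resistance is R_s‖R_g = 117.0 kΩ.
Fractional drop under load = R_th/(R_th + R_L) = 117.0 / (117.0 + 6360) = 0.01806.
So the output falls by 1.81 %.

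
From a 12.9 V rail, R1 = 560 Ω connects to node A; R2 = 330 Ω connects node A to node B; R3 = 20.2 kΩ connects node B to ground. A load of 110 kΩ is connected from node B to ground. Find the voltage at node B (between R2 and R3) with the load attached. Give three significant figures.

At node B, R3 is in parallel with the load: R3‖R_L = 17070 Ω.
Below node A the resistance is R2 + (R3‖R_L) = 17400 Ω, so V_A = 12.9 × 17400/17960 = 12.50 V.
Then V_B = V_A × (R3‖R_L)/(R2 + R3‖R_L) = 12.50 × 17070/17400 = 12.3 V.

V ≈ 12.3 V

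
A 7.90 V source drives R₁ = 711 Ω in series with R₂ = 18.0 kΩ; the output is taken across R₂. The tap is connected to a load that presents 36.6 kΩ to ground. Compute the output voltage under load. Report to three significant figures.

V_out ≈ 7.46 V

The load sits in parallel with R₂: R₂‖R_L = (18000 × 36600) / (18000 + 36600) = 12070 Ω.
V_out = 7.90 × 12070 / (711 + 12070) = 7.90 × 12070/12780 = 7.46 V.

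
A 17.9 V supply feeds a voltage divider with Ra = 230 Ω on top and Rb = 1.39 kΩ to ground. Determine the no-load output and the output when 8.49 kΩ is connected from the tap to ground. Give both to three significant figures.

Open-circuit: V = 17.9 × 1390/(230 + 1390) = 15.4 V.
With the load, Rb becomes Rb‖R_L = 1194 Ω, so V = 17.9 × 1194/1424 = 15.0 V.

Unloaded: 15.4 V; loaded: 15.0 V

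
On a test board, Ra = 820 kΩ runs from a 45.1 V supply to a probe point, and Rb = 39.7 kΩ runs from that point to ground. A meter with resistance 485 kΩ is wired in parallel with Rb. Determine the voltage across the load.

V_out ≈ 1.93 V

The load sits in parallel with Rb: Rb‖R_L = (39.7 × 485) / (39.7 + 485) = 36.70 kΩ.
V_out = 45.1 × 36.70 / (820 + 36.70) = 45.1 × 36.70/856.7 = 1.93 V.
(Unloaded it would have been 2.08 V.)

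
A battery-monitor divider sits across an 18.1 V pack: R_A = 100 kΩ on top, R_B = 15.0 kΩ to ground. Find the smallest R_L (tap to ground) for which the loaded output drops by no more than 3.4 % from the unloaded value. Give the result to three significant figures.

R_L(min) ≈ 371 kΩ

Output resistance R_th = R_A‖R_B = (100 × 15.0)/115.0 = 13.04 kΩ.
The fractional drop is R_th/(R_th + R_L); requiring this ≤ 0.0340 gives R_L ≥ R_th(1/0.0340 − 1) = 13.04 × 28.41 = 371 kΩ.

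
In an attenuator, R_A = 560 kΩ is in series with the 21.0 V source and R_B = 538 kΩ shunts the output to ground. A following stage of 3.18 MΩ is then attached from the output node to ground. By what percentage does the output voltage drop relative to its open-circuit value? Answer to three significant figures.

The divider's output (Thévenin) resistance is R_A‖R_B = 274.4 kΩ.
Fractional drop under load = R_th/(R_th + R_L) = 274.4 / (274.4 + 3180) = 0.07943.
So the output falls by 7.94 %.

7.94 %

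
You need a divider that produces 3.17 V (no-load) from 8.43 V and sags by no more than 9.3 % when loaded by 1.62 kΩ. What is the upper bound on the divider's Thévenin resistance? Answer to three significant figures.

R_th ≤ 166 Ω

Loading drop = R_th/(R_th + R_L) ≤ 0.0930, so R_th ≤ R_L · ε/(1−ε) = 1.62 kΩ × 0.0930/0.9070 = 166 Ω.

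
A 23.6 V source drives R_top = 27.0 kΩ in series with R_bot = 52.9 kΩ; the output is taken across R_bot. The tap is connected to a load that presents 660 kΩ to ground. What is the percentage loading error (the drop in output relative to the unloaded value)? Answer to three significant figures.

2.64 %

The divider's output (Thévenin) resistance is R_top‖R_bot = 17.88 kΩ.
Fractional drop under load = R_th/(R_th + R_L) = 17.88 / (17.88 + 660) = 0.02637.
So the output falls by 2.64 %.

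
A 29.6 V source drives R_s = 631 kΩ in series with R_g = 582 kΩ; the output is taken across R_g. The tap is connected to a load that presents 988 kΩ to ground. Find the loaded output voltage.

V_out ≈ 10.9 V

The load sits in parallel with R_g: R_g‖R_L = (582 × 988) / (582 + 988) = 366.3 kΩ.
V_out = 29.6 × 366.3 / (631 + 366.3) = 29.6 × 366.3/997.3 = 10.9 V.
(Unloaded it would have been 14.2 V.)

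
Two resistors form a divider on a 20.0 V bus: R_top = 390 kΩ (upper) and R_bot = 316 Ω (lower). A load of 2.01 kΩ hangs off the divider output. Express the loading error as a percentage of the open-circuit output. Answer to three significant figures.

13.6 %

Unloaded V = 20.0 × 316/390300 = 0.016192 V.
Loaded: R_bot‖R_L = 273.1 Ω, giving V = 20.0 × 273.1/390300 = 0.013994 V.
Drop = (0.016192 − 0.013994) / 0.016192 = 13.6 %.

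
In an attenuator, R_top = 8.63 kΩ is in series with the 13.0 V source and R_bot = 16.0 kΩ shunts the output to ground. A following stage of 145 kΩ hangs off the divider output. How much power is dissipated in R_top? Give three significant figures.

Total resistance from the source is R_top + (R_bot‖R_L) = 23.04 kΩ, so I = 13.0/23.04 kΩ = 0.5642 mA.
P = I²·R_top = (0.5642 mA)² × 8.63 kΩ = 2.75 mW.

P ≈ 2.75 mW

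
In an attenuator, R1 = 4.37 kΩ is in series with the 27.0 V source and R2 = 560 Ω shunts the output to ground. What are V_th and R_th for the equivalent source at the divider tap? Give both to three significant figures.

V_th = 3.07 V, R_th = 496 Ω

V_th is the open-circuit tap voltage: 27.0 × 560/(4370 + 560) = 3.07 V.
With the supply zeroed, R1 and R2 appear in parallel from the tap: R_th = R1‖R2 = (4370 × 560)/4930 = 496 Ω.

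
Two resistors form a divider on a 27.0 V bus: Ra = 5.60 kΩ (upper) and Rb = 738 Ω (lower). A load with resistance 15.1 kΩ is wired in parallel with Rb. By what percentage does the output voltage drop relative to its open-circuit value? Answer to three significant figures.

The divider's output (Thévenin) resistance is Ra‖Rb = 652.1 Ω.
Fractional drop under load = R_th/(R_th + R_L) = 652.1 / (652.1 + 15100) = 0.04140.
So the output falls by 4.14 %.

4.14 %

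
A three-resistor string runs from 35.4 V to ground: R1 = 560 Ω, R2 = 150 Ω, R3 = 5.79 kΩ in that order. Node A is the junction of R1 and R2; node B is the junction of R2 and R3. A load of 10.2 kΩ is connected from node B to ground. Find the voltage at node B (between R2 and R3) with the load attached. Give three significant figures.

At node B, R3 is in parallel with the load: R3‖R_L = 3693 Ω.
Below node A the resistance is R2 + (R3‖R_L) = 3843 Ω, so V_A = 35.4 × 3843/4403 = 30.90 V.
Then V_B = V_A × (R3‖R_L)/(R2 + R3‖R_L) = 30.90 × 3693/3843 = 29.7 V.

V ≈ 29.7 V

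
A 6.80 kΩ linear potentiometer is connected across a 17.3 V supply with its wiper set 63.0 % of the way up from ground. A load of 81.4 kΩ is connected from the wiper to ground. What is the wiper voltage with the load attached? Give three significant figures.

V ≈ 10.7 V

The wiper splits the pot into (1−α)R = 2.516 kΩ above and αR = 4.284 kΩ below.
Lower section ‖ load = 4.070 kΩ.
V_wiper = 17.3 × 4.070/(2.516 + 4.070) = 10.7 V.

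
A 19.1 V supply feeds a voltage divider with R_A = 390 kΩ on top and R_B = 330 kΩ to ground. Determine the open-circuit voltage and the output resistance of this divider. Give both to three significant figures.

V_th = 8.75 V, R_th = 179 kΩ

V_th is the open-circuit tap voltage: 19.1 × 330/(390 + 330) = 8.75 V.
With the supply zeroed, R_A and R_B appear in parallel from the tap: R_th = R_A‖R_B = (390 × 330)/720.0 = 179 kΩ.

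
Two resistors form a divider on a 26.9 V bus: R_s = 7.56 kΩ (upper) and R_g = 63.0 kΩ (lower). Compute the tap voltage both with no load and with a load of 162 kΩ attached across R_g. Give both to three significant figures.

Open-circuit: V = 26.9 × 63.0/(7.56 + 63.0) = 24.0 V.
With the load, R_g becomes R_g‖R_L = 45.36 kΩ, so V = 26.9 × 45.36/52.92 = 23.1 V.

Unloaded: 24.0 V; loaded: 23.1 V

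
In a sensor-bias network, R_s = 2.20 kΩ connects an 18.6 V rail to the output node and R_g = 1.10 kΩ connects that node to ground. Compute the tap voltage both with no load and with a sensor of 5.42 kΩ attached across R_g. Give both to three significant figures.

Unloaded: 6.20 V; loaded: 5.46 V

Open-circuit: V = 18.6 × 1.10/(2.20 + 1.10) = 6.20 V.
With the load, R_g becomes R_g‖R_L = 0.9144 kΩ, so V = 18.6 × 0.9144/3.114 = 5.46 V.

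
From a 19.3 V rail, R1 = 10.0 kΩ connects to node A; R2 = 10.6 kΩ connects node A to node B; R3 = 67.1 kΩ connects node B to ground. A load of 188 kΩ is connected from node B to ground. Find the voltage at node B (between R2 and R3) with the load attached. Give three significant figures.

V ≈ 13.6 V

At node B, R3 is in parallel with the load: R3‖R_L = 49.45 kΩ.
Below node A the resistance is R2 + (R3‖R_L) = 60.05 kΩ, so V_A = 19.3 × 60.05/70.05 = 16.54 V.
Then V_B = V_A × (R3‖R_L)/(R2 + R3‖R_L) = 16.54 × 49.45/60.05 = 13.6 V.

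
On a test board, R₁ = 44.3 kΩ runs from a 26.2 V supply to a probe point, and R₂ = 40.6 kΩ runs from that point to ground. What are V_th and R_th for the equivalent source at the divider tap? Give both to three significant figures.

V_th = 12.5 V, R_th = 21.2 kΩ

V_th is the open-circuit tap voltage: 26.2 × 40.6/(44.3 + 40.6) = 12.5 V.
With the supply zeroed, R₁ and R₂ appear in parallel from the tap: R_th = R₁‖R₂ = (44.3 × 40.6)/84.90 = 21.2 kΩ.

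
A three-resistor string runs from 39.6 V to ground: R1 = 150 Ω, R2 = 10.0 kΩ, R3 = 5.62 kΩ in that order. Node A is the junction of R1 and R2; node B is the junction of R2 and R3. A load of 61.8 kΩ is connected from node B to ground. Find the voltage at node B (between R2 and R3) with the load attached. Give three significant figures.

At node B, R3 is in parallel with the load: R3‖R_L = 5152 Ω.
Below node A the resistance is R2 + (R3‖R_L) = 15150 Ω, so V_A = 39.6 × 15150/15300 = 39.21 V.
Then V_B = V_A × (R3‖R_L)/(R2 + R3‖R_L) = 39.21 × 5152/15150 = 13.3 V.

V ≈ 13.3 V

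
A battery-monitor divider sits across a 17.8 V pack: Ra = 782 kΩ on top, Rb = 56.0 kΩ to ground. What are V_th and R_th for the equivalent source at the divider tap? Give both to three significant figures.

V_th = 1.19 V, R_th = 52.3 kΩ

V_th is the open-circuit tap voltage: 17.8 × 56.0/(782 + 56.0) = 1.19 V.
With the supply zeroed, Ra and Rb appear in parallel from the tap: R_th = Ra‖Rb = (782 × 56.0)/838.0 = 52.3 kΩ.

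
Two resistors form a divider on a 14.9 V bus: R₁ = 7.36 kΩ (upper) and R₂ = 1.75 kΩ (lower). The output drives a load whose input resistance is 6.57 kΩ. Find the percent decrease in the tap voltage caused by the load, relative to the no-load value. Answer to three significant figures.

The divider's output (Thévenin) resistance is R₁‖R₂ = 1.414 kΩ.
Fractional drop under load = R_th/(R_th + R_L) = 1.414 / (1.414 + 6.57) = 0.1771.
So the output falls by 17.7 %.

17.7 %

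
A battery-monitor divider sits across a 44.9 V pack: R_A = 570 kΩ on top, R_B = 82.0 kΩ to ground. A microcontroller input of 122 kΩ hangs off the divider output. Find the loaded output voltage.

The load sits in parallel with R_B: R_B‖R_L = (82.0 × 122) / (82.0 + 122) = 49.04 kΩ.
V_out = 44.9 × 49.04 / (570 + 49.04) = 44.9 × 49.04/619.0 = 3.56 V.

V_out ≈ 3.56 V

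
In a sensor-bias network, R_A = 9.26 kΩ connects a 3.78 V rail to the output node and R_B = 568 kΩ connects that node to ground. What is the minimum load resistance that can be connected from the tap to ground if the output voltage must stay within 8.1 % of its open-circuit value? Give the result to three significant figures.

R_L(min) ≈ 103 kΩ

Output resistance R_th = R_A‖R_B = (9.26 × 568)/577.3 = 9.111 kΩ.
The fractional drop is R_th/(R_th + R_L); requiring this ≤ 0.0810 gives R_L ≥ R_th(1/0.0810 − 1) = 9.111 × 11.35 = 103 kΩ.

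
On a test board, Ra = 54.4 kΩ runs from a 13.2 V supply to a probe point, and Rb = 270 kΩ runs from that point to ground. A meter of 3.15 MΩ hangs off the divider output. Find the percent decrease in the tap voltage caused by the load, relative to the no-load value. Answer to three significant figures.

1.42 %

The divider's output (Thévenin) resistance is Ra‖Rb = 45.28 kΩ.
Fractional drop under load = R_th/(R_th + R_L) = 45.28 / (45.28 + 3150) = 0.01417.
So the output falls by 1.42 %.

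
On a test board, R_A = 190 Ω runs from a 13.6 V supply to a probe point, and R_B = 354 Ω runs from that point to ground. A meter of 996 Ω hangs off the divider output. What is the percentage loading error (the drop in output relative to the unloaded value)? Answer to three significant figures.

11.0 %

The divider's output (Thévenin) resistance is R_A‖R_B = 123.6 Ω.
Fractional drop under load = R_th/(R_th + R_L) = 123.6 / (123.6 + 996) = 0.1104.
So the output falls by 11.0 %.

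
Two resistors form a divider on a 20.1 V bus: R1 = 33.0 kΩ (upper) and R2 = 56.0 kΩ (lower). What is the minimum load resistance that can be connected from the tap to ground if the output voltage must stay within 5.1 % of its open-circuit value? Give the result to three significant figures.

R_L(min) ≈ 386 kΩ

Output resistance R_th = R1‖R2 = (33.0 × 56.0)/89.00 = 20.76 kΩ.
The fractional drop is R_th/(R_th + R_L); requiring this ≤ 0.0510 gives R_L ≥ R_th(1/0.0510 − 1) = 20.76 × 18.61 = 386 kΩ.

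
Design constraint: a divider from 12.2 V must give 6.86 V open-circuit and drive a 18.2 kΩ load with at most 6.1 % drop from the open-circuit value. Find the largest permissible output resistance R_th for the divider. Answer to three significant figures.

Loading drop = R_th/(R_th + R_L) ≤ 0.0610, so R_th ≤ R_L · ε/(1−ε) = 18.2 kΩ × 0.0610/0.9390 = 1.18 kΩ.

R_th ≤ 1.18 kΩ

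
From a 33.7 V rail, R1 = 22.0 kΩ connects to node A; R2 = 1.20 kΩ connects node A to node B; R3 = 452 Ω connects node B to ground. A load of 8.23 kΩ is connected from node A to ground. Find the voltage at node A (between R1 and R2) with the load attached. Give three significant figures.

V ≈ 1.98 V

Below node A the series string R2+R3 = 1652 Ω sits in parallel with the 8230 Ω load: 1376 Ω.
V_A = 33.7 × 1376/(22000 + 1376) = 1.98 V.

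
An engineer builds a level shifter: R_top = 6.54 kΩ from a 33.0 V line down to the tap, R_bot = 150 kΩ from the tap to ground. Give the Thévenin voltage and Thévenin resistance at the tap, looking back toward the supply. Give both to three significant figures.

V_th = 31.6 V, R_th = 6.27 kΩ

V_th is the open-circuit tap voltage: 33.0 × 150/(6.54 + 150) = 31.6 V.
With the supply zeroed, R_top and R_bot appear in parallel from the tap: R_th = R_top‖R_bot = (6.54 × 150)/156.5 = 6.27 kΩ.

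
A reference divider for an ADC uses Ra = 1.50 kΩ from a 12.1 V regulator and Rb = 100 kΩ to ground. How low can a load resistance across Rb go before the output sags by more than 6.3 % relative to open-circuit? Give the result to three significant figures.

Output resistance R_th = Ra‖Rb = (1.50 × 100)/101.5 = 1.478 kΩ.
The fractional drop is R_th/(R_th + R_L); requiring this ≤ 0.0630 gives R_L ≥ R_th(1/0.0630 − 1) = 1.478 × 14.87 = 22.0 kΩ.

R_L(min) ≈ 22.0 kΩ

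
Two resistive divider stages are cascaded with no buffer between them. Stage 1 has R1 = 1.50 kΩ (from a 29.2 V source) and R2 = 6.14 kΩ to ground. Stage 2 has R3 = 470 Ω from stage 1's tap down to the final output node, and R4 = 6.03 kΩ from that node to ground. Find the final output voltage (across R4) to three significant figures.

V_out ≈ 18.4 V

Stage 2 presents R3+R4 = 6500 Ω as a load on stage 1's tap.
Stage 1's lower leg becomes R2‖(R3+R4) = 3157 Ω, so V_mid = 29.2 × 3157/4657 = 19.80 V.
Stage 2 is itself unloaded: V_out = V_mid × R4/(R3+R4) = 19.80 × 6030/6500 = 18.4 V.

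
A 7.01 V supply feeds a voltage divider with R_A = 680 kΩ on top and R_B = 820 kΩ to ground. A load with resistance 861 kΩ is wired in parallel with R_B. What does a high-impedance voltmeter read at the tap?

The load sits in parallel with R_B: R_B‖R_L = (820 × 861) / (820 + 861) = 420.0 kΩ.
V_out = 7.01 × 420.0 / (680 + 420.0) = 7.01 × 420.0/1100 = 2.68 V.

V_out ≈ 2.68 V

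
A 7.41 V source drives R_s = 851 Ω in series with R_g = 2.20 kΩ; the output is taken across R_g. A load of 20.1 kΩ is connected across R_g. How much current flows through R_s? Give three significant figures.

I ≈ 2.61 mA

R_g‖R_L = 1983 Ω, so the source sees R_s + R_g‖R_L = 2834 Ω.
I = 7.41 V / 2834 Ω = 2.61 mA.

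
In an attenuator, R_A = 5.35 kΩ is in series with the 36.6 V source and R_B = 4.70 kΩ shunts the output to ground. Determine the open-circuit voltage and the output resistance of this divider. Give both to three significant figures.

V_th is the open-circuit tap voltage: 36.6 × 4.70/(5.35 + 4.70) = 17.1 V.
With the supply zeroed, R_A and R_B appear in parallel from the tap: R_th = R_A‖R_B = (5.35 × 4.70)/10.05 = 2.50 kΩ.

V_th = 17.1 V, R_th = 2.50 kΩ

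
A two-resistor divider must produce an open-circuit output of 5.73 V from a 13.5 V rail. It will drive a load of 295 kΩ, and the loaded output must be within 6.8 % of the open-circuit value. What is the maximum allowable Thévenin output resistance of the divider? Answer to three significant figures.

Loading drop = R_th/(R_th + R_L) ≤ 0.0680, so R_th ≤ R_L · ε/(1−ε) = 295 kΩ × 0.0680/0.9320 = 21.5 kΩ.
(Any R1, R2 with R2/(R1+R2) = 0.424 and R1‖R2 ≤ 21.5 kΩ will meet the spec.)

R_th ≤ 21.5 kΩ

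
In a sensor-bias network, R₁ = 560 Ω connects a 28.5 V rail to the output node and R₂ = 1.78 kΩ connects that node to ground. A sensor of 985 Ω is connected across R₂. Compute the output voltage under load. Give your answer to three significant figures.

The load sits in parallel with R₂: R₂‖R_L = (1780 × 985) / (1780 + 985) = 634.1 Ω.
V_out = 28.5 × 634.1 / (560 + 634.1) = 28.5 × 634.1/1194 = 15.1 V.

V_out ≈ 15.1 V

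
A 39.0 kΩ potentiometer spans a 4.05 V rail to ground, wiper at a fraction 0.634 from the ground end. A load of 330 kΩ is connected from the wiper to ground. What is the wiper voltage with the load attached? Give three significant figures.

V ≈ 2.50 V

The wiper splits the pot into (1−α)R = 14.27 kΩ above and αR = 24.73 kΩ below.
Lower section ‖ load = 23.00 kΩ.
V_wiper = 4.05 × 23.00/(14.27 + 23.00) = 2.50 V.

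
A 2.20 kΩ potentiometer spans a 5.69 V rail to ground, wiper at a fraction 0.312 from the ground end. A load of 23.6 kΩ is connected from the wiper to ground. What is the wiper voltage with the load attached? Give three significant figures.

V ≈ 1.74 V

The wiper splits the pot into (1−α)R = 1514 Ω above and αR = 686.4 Ω below.
Lower section ‖ load = 667.0 Ω.
V_wiper = 5.69 × 667.0/(1514 + 667.0) = 1.74 V.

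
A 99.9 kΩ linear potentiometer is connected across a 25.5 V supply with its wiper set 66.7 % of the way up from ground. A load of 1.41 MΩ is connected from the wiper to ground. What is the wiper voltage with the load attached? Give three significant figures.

V ≈ 16.7 V

The wiper splits the pot into (1−α)R = 33.27 kΩ above and αR = 66.63 kΩ below.
Lower section ‖ load = 63.63 kΩ.
V_wiper = 25.5 × 63.63/(33.27 + 63.63) = 16.7 V.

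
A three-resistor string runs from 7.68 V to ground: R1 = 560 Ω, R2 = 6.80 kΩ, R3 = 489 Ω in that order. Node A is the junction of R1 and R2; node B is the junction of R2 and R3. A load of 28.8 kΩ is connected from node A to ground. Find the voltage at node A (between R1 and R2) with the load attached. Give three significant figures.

Below node A the series string R2+R3 = 7289 Ω sits in parallel with the 28800 Ω load: 5817 Ω.
V_A = 7.68 × 5817/(560 + 5817) = 7.01 V.

V ≈ 7.01 V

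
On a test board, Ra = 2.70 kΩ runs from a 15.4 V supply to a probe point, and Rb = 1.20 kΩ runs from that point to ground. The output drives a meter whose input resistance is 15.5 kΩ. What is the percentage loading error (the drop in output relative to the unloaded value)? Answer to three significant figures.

5.09 %

The divider's output (Thévenin) resistance is Ra‖Rb = 0.8308 kΩ.
Fractional drop under load = R_th/(R_th + R_L) = 0.8308 / (0.8308 + 15.5) = 0.05087.
So the output falls by 5.09 %.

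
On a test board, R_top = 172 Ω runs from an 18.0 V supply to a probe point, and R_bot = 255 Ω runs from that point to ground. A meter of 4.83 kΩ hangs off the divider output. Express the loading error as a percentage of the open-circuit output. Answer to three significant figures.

The divider's output (Thévenin) resistance is R_top‖R_bot = 102.7 Ω.
Fractional drop under load = R_th/(R_th + R_L) = 102.7 / (102.7 + 4830) = 0.02082.
So the output falls by 2.08 %.

2.08 %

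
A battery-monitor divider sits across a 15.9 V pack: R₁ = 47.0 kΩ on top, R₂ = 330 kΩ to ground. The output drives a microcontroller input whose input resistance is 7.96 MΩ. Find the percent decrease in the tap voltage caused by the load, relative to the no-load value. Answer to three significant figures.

0.514 %

The divider's output (Thévenin) resistance is R₁‖R₂ = 41.14 kΩ.
Fractional drop under load = R_th/(R_th + R_L) = 41.14 / (41.14 + 7960) = 0.005142.
So the output falls by 0.514 %.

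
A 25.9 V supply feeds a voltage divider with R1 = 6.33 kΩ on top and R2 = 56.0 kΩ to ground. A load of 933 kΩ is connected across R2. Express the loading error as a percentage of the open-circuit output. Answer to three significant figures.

The divider's output (Thévenin) resistance is R1‖R2 = 5.687 kΩ.
Fractional drop under load = R_th/(R_th + R_L) = 5.687 / (5.687 + 933) = 0.006059.
So the output falls by 0.606 %.

0.606 %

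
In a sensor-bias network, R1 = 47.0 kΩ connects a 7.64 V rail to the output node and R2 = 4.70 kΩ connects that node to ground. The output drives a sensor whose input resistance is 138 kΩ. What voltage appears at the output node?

V_out ≈ 0.674 V

The load sits in parallel with R2: R2‖R_L = (4.70 × 138) / (4.70 + 138) = 4.545 kΩ.
V_out = 7.64 × 4.545 / (47.0 + 4.545) = 7.64 × 4.545/51.55 = 0.674 V.
(Unloaded it would have been 0.695 V.)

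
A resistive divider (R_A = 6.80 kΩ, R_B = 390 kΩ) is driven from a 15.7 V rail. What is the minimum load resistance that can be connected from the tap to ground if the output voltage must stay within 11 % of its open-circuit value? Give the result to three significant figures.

Output resistance R_th = R_A‖R_B = (6.80 × 390)/396.8 = 6.683 kΩ.
The fractional drop is R_th/(R_th + R_L); requiring this ≤ 0.110 gives R_L ≥ R_th(1/0.110 − 1) = 6.683 × 8.091 = 54.1 kΩ.

R_L(min) ≈ 54.1 kΩ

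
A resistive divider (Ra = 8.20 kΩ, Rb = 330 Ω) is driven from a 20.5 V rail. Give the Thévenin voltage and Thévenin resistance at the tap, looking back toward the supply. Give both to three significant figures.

V_th is the open-circuit tap voltage: 20.5 × 330/(8200 + 330) = 0.793 V.
With the supply zeroed, Ra and Rb appear in parallel from the tap: R_th = Ra‖Rb = (8200 × 330)/8530 = 317 Ω.

V_th = 0.793 V, R_th = 317 Ω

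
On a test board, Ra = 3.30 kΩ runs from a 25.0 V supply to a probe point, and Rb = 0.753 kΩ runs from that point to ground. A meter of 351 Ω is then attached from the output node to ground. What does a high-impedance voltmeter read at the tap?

The load sits in parallel with Rb: Rb‖R_L = (753 × 351) / (753 + 351) = 239.4 Ω.
V_out = 25.0 × 239.4 / (3300 + 239.4) = 25.0 × 239.4/3539 = 1.69 V.
(Unloaded it would have been 4.64 V.)

V_out ≈ 1.69 V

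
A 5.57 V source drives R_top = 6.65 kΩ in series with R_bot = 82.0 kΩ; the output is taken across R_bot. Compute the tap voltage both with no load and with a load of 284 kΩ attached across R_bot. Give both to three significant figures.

Open-circuit: V = 5.57 × 82.0/(6.65 + 82.0) = 5.15 V.
With the load, R_bot becomes R_bot‖R_L = 63.63 kΩ, so V = 5.57 × 63.63/70.28 = 5.04 V.

Unloaded: 5.15 V; loaded: 5.04 V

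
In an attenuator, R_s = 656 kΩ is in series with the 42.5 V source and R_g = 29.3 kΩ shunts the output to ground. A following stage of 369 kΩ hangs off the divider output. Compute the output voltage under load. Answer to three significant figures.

The load sits in parallel with R_g: R_g‖R_L = (29.3 × 369) / (29.3 + 369) = 27.14 kΩ.
V_out = 42.5 × 27.14 / (656 + 27.14) = 42.5 × 27.14/683.1 = 1.69 V.

V_out ≈ 1.69 V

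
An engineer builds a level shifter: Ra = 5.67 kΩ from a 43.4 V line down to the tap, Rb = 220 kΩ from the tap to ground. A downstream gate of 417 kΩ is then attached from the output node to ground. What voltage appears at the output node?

The load sits in parallel with Rb: Rb‖R_L = (220 × 417) / (220 + 417) = 144.0 kΩ.
V_out = 43.4 × 144.0 / (5.67 + 144.0) = 43.4 × 144.0/149.7 = 41.8 V.

V_out ≈ 41.8 V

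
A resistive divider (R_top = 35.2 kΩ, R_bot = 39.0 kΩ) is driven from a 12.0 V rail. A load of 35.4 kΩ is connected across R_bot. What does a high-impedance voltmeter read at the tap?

The load sits in parallel with R_bot: R_bot‖R_L = (39.0 × 35.4) / (39.0 + 35.4) = 18.56 kΩ.
V_out = 12.0 × 18.56 / (35.2 + 18.56) = 12.0 × 18.56/53.76 = 4.14 V.

V_out ≈ 4.14 V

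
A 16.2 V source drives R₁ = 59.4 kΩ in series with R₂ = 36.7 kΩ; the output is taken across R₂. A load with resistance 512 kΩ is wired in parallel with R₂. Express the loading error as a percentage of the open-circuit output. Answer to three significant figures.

The divider's output (Thévenin) resistance is R₁‖R₂ = 22.68 kΩ.
Fractional drop under load = R_th/(R_th + R_L) = 22.68 / (22.68 + 512) = 0.04243.
So the output falls by 4.24 %.

4.24 %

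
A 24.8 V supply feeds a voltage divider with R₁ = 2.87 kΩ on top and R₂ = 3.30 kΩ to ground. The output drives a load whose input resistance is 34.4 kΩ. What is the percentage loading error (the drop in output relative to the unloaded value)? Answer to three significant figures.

4.27 %

The divider's output (Thévenin) resistance is R₁‖R₂ = 1.535 kΩ.
Fractional drop under load = R_th/(R_th + R_L) = 1.535 / (1.535 + 34.4) = 0.04272.
So the output falls by 4.27 %.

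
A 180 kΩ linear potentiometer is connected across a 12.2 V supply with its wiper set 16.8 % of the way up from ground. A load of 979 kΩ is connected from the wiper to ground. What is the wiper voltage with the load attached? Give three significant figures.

V ≈ 2.00 V

The wiper splits the pot into (1−α)R = 149.8 kΩ above and αR = 30.24 kΩ below.
Lower section ‖ load = 29.33 kΩ.
V_wiper = 12.2 × 29.33/(149.8 + 29.33) = 2.00 V.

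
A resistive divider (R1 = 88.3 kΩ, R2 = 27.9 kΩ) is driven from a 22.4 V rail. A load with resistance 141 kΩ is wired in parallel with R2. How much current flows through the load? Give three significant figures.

R2‖R_L = 23.29 kΩ; V_out = 22.4 × 23.29/111.6 = 4.675 V.
I_L = V_out / R_L = 4.675 / 141 kΩ = 0.0332 mA.

I_L ≈ 0.0332 mA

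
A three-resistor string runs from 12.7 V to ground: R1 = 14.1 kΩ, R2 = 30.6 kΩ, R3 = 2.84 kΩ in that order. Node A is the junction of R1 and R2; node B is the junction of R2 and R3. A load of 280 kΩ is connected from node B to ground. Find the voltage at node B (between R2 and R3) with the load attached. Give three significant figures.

V ≈ 0.752 V

At node B, R3 is in parallel with the load: R3‖R_L = 2.811 kΩ.
Below node A the resistance is R2 + (R3‖R_L) = 33.41 kΩ, so V_A = 12.7 × 33.41/47.51 = 8.931 V.
Then V_B = V_A × (R3‖R_L)/(R2 + R3‖R_L) = 8.931 × 2.811/33.41 = 0.752 V.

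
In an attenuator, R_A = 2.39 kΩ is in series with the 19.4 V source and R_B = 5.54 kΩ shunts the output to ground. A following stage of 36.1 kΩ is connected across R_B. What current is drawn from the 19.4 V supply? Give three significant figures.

I ≈ 2.70 mA

R_B‖R_L = 4.803 kΩ, so the source sees R_A + R_B‖R_L = 7.193 kΩ.
I = 19.4 V / 7.193 kΩ = 2.70 mA.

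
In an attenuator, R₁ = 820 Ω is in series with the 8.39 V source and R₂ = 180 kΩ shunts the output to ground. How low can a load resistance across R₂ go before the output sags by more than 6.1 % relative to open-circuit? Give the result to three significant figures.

Output resistance R_th = R₁‖R₂ = (820 × 180000)/180800 = 816.3 Ω.
The fractional drop is R_th/(R_th + R_L); requiring this ≤ 0.0610 gives R_L ≥ R_th(1/0.0610 − 1) = 816.3 × 15.39 = 12.6 kΩ.

R_L(min) ≈ 12.6 kΩ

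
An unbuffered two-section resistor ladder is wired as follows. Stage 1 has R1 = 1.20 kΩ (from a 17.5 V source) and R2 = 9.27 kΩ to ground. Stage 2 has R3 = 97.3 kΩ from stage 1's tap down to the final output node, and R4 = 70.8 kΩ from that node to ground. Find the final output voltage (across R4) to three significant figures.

Stage 2 presents R3+R4 = 168.1 kΩ as a load on stage 1's tap.
Stage 1's lower leg becomes R2‖(R3+R4) = 8.786 kΩ, so V_mid = 17.5 × 8.786/9.986 = 15.40 V.
Stage 2 is itself unloaded: V_out = V_mid × R4/(R3+R4) = 15.40 × 70.8/168.1 = 6.48 V.

V_out ≈ 6.48 V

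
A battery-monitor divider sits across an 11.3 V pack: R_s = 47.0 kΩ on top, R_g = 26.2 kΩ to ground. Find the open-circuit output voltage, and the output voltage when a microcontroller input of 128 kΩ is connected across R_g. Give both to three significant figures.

Open-circuit: V = 11.3 × 26.2/(47.0 + 26.2) = 4.04 V.
With the load, R_g becomes R_g‖R_L = 21.75 kΩ, so V = 11.3 × 21.75/68.75 = 3.57 V.

Unloaded: 4.04 V; loaded: 3.57 V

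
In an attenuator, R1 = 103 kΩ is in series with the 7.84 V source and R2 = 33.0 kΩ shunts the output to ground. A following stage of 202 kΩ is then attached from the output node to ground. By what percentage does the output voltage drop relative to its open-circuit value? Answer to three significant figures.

Unloaded V = 7.84 × 33.0/136.0 = 1.9024 V.
Loaded: R2‖R_L = 28.37 kΩ, giving V = 7.84 × 28.37/131.4 = 1.6929 V.
Drop = (1.9024 − 1.6929) / 1.9024 = 11.0 %.

11.0 %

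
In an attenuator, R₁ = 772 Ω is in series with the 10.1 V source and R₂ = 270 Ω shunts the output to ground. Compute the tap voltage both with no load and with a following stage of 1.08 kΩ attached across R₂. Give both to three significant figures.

Open-circuit: V = 10.1 × 270/(772 + 270) = 2.62 V.
With the load, R₂ becomes R₂‖R_L = 216.0 Ω, so V = 10.1 × 216.0/988.0 = 2.21 V.

Unloaded: 2.62 V; loaded: 2.21 V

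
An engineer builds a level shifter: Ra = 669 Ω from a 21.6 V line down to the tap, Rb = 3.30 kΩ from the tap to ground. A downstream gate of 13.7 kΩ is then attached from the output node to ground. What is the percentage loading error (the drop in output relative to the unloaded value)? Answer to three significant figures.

3.90 %

The divider's output (Thévenin) resistance is Ra‖Rb = 556.2 Ω.
Fractional drop under load = R_th/(R_th + R_L) = 556.2 / (556.2 + 13700) = 0.03902.
So the output falls by 3.90 %.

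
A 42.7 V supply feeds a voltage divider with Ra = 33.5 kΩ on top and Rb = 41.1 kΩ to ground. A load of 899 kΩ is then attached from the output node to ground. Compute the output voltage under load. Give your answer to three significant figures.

The load sits in parallel with Rb: Rb‖R_L = (41.1 × 899) / (41.1 + 899) = 39.30 kΩ.
V_out = 42.7 × 39.30 / (33.5 + 39.30) = 42.7 × 39.30/72.80 = 23.1 V.

V_out ≈ 23.1 V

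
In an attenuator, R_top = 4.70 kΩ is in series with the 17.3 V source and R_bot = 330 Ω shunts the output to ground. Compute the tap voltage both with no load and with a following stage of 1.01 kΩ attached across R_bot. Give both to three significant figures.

Unloaded: 1.13 V; loaded: 0.870 V

Open-circuit: V = 17.3 × 330/(4700 + 330) = 1.13 V.
With the load, R_bot becomes R_bot‖R_L = 248.7 Ω, so V = 17.3 × 248.7/4949 = 0.870 V.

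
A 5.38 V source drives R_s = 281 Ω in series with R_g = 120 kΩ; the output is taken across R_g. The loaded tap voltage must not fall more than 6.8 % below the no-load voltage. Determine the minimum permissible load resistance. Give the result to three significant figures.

Output resistance R_th = R_s‖R_g = (281 × 120000)/120300 = 280.3 Ω.
The fractional drop is R_th/(R_th + R_L); requiring this ≤ 0.0680 gives R_L ≥ R_th(1/0.0680 − 1) = 280.3 × 13.71 = 3.84 kΩ.

R_L(min) ≈ 3.84 kΩ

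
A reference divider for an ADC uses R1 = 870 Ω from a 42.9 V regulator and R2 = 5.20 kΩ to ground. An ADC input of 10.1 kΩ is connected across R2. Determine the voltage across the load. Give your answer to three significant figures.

V_out ≈ 34.2 V

The load sits in parallel with R2: R2‖R_L = (5200 × 10100) / (5200 + 10100) = 3433 Ω.
V_out = 42.9 × 3433 / (870 + 3433) = 42.9 × 3433/4303 = 34.2 V.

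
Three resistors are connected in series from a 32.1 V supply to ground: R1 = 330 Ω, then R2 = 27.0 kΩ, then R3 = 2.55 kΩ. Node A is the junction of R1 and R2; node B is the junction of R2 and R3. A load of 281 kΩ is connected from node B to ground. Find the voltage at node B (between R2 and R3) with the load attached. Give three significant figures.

At node B, R3 is in parallel with the load: R3‖R_L = 2527 Ω.
Below node A the resistance is R2 + (R3‖R_L) = 29530 Ω, so V_A = 32.1 × 29530/29860 = 31.75 V.
Then V_B = V_A × (R3‖R_L)/(R2 + R3‖R_L) = 31.75 × 2527/29530 = 2.72 V.

V ≈ 2.72 V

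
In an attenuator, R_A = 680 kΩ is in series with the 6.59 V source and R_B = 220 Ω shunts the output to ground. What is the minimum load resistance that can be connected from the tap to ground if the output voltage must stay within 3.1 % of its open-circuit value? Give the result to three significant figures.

R_L(min) ≈ 6.87 kΩ

Output resistance R_th = R_A‖R_B = (680000 × 220)/680200 = 219.9 Ω.
The fractional drop is R_th/(R_th + R_L); requiring this ≤ 0.0310 gives R_L ≥ R_th(1/0.0310 − 1) = 219.9 × 31.26 = 6.87 kΩ.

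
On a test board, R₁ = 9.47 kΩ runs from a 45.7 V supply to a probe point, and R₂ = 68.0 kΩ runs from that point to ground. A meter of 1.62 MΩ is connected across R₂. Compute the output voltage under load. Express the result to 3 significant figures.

The load sits in parallel with R₂: R₂‖R_L = (68.0 × 1620) / (68.0 + 1620) = 65.26 kΩ.
V_out = 45.7 × 65.26 / (9.47 + 65.26) = 45.7 × 65.26/74.73 = 39.9 V.

V_out ≈ 39.9 V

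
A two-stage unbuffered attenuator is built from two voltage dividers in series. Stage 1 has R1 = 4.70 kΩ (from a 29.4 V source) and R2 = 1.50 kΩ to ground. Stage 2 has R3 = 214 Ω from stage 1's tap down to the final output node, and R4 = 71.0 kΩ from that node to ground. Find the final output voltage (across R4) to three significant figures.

Stage 2 presents R3+R4 = 71210 Ω as a load on stage 1's tap.
Stage 1's lower leg becomes R2‖(R3+R4) = 1469 Ω, so V_mid = 29.4 × 1469/6169 = 7.001 V.
Stage 2 is itself unloaded: V_out = V_mid × R4/(R3+R4) = 7.001 × 71000/71210 = 6.98 V.

V_out ≈ 6.98 V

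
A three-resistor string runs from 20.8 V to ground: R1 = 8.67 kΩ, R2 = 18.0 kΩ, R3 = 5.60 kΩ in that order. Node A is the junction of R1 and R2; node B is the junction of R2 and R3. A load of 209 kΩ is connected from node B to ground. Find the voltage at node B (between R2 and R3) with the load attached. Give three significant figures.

At node B, R3 is in parallel with the load: R3‖R_L = 5.454 kΩ.
Below node A the resistance is R2 + (R3‖R_L) = 23.45 kΩ, so V_A = 20.8 × 23.45/32.12 = 15.19 V.
Then V_B = V_A × (R3‖R_L)/(R2 + R3‖R_L) = 15.19 × 5.454/23.45 = 3.53 V.

V ≈ 3.53 V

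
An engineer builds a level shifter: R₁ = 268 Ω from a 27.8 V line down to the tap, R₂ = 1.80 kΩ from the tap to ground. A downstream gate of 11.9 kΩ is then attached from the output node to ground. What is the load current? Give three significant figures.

R₂‖R_L = 1564 Ω; V_out = 27.8 × 1564/1832 = 23.73 V.
I_L = V_out / R_L = 23.73 / 11.9 kΩ = 1.99 mA.

I_L ≈ 1.99 mA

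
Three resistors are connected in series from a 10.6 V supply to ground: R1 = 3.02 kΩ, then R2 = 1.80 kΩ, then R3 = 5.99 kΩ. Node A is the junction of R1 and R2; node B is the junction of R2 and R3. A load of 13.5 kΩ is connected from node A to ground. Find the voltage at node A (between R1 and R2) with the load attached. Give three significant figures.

Below node A the series string R2+R3 = 7.790 kΩ sits in parallel with the 13.5 kΩ load: 4.940 kΩ.
V_A = 10.6 × 4.940/(3.02 + 4.940) = 6.58 V.

V ≈ 6.58 V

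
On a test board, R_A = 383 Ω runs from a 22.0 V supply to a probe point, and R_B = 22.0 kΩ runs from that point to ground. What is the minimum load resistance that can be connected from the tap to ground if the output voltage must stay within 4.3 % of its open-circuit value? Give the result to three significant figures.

Output resistance R_th = R_A‖R_B = (383 × 22000)/22380 = 376.4 Ω.
The fractional drop is R_th/(R_th + R_L); requiring this ≤ 0.0430 gives R_L ≥ R_th(1/0.0430 − 1) = 376.4 × 22.26 = 8.38 kΩ.

R_L(min) ≈ 8.38 kΩ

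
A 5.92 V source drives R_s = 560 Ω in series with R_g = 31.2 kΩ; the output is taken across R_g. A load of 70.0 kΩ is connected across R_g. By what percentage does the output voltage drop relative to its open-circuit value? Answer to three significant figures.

0.780 %

The divider's output (Thévenin) resistance is R_s‖R_g = 550.1 Ω.
Fractional drop under load = R_th/(R_th + R_L) = 550.1 / (550.1 + 70000) = 0.007798.
So the output falls by 0.780 %.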